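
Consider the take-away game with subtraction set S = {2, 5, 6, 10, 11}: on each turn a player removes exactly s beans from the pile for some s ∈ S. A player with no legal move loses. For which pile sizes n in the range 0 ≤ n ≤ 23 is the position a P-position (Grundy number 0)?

0, 1, 4, 8, 16, 17, 20

n :  0  1  2  3  4  5  6  7  8  9 10 11 12 13 14 15 16 17 18 19 20 21 22 23
G :  0  0  1  1  0  2  1  3  0  2  1  3  2  2  3  3  0  0  1  1  0  2  1  3
P-positions are exactly the n with G(n) = 0.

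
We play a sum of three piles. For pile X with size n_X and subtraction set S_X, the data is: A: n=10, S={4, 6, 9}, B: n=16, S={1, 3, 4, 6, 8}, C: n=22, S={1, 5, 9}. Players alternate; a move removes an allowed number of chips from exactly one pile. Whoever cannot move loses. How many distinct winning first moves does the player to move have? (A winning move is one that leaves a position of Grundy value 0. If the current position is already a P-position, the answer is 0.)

2

Pile A, S = {4, 6, 9}:
G(0) = 0
G(1) = mex{} = 0
G(2) = mex{} = 0
G(3) = mex{} = 0
G(4) = mex{0} = 1
G(5) = mex{0} = 1
G(6) = mex{0,0} = 1
G(7) = mex{0,0} = 1
G(8) = mex{1,0} = 2
G(9) = mex{1,0,0} = 2
G(10) = mex{1,1,0} = 2
G_A(10) = 2.
Pile B, S = {1, 3, 4, 6, 8}:
n :  0  1  2  3  4  5  6  7  8  9 10 11 12 13 14 15 16
G :  0  1  0  1  2  3  2  0  1  0  1  2  3  2  0  1  0
G_B(16) = 0.
Pile C, S = {1, 5, 9}:
n :  0  1  2  3  4  5  6  7  8  9 10 11 12 13 14 15 16 17 18 19 20 21 22
G :  0  1  0  1  0  1  0  1  0  1  0  1  0  1  0  1  0  1  0  1  0  1  0
G_C(22) = 0.
Combined Grundy value = 2 ⊕ 0 ⊕ 0 = 2.
A winning move leaves total XOR = 0, i.e. changes one component's Grundy value g to g ⊕ X where X is the current total.
Pile A: need g' = 2⊕2 = 0. Options: 10−4→G=1, 10−6→G=1, 10−9→G=0. Hits: 1.
Pile B: need g' = 0⊕2 = 2. Options: 16−1→G=1, 16−3→G=2, 16−4→G=3, 16−6→G=1, 16−8→G=1. Hits: 1.
Pile C: need g' = 0⊕2 = 2. Options: 22−1→G=1, 22−5→G=1, 22−9→G=1. Hits: 0.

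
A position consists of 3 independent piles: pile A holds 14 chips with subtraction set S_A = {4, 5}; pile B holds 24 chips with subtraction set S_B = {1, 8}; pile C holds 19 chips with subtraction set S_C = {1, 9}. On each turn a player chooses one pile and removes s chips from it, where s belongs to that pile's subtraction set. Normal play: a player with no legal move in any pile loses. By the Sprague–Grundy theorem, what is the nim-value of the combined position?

Pile A, S = {4, 5}:
n :  0  1  2  3  4  5  6  7  8  9 10 11 12 13 14
G :  0  0  0  0  1  1  1  1  2  0  0  0  0  1  1
G_A(14) = 1.
Pile B, S = {1, 8}:
G(0) = 0
G(1) = mex{0} = 1
G(2) = mex{1} = 0
G(3) = mex{0} = 1
G(4) = mex{1} = 0
G(5) = mex{0} = 1
G(6) = mex{1} = 0
G(7) = mex{0} = 1
G(8) = mex{1,0} = 2
G(9) = mex{2,1} = 0
G(10) = mex{0,0} = 1
G(11) = mex{1,1} = 0
G(12) = mex{0,0} = 1
G(13) = mex{1,1} = 0
G(14) = mex{0,0} = 1
G(15) = mex{1,1} = 0
G(16) = mex{0,2} = 1
G(17) = mex{1,0} = 2
G(18) = mex{2,1} = 0
G(19) = mex{0,0} = 1
G(20) = mex{1,1} = 0
G(21) = mex{0,0} = 1
G(22) = mex{1,1} = 0
G(23) = mex{0,0} = 1
G(24) = mex{1,1} = 0
G_B(24) = 0.
Pile C, S = {1, 9}:
n :  0  1  2  3  4  5  6  7  8  9 10 11 12 13 14 15 16 17 18 19
G :  0  1  0  1  0  1  0  1  0  1  0  1  0  1  0  1  0  1  0  1
G_C(19) = 1.
Combined Grundy value = 1 ⊕ 0 ⊕ 1 = 0.

0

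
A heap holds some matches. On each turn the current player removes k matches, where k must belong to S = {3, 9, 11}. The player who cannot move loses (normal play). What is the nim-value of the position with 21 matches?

n :  0  1  2  3  4  5  6  7  8  9 10 11 12 13 14 15 16 17 18 19 20 21
G :  0  0  0  1  1  1  0  0  0  1  1  1  2  2  0  3  3  1  2  2  0  0

0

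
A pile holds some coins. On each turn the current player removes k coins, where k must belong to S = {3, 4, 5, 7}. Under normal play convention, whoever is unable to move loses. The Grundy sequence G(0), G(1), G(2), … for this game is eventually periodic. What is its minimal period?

G(0) = 0
G(1) = mex{} = 0
G(2) = mex{} = 0
G(3) = mex{0} = 1
G(4) = mex{0,0} = 1
G(5) = mex{0,0,0} = 1
G(6) = mex{1,0,0} = 2
G(7) = mex{1,1,0,0} = 2
G(8) = mex{1,1,1,0} = 2
G(9) = mex{2,1,1,0} = 3
G(10) = mex{2,2,1,1} = 0
G(11) = mex{2,2,2,1} = 0
G(12) = mex{3,2,2,1} = 0
G(13) = mex{0,3,2,2} = 1
G(14) = mex{0,0,3,2} = 1
G(15) = mex{0,0,0,2} = 1
G(16) = mex{1,0,0,3} = 2
G(17) = mex{1,1,0,0} = 2
G(18) = mex{1,1,1,0} = 2
G(19) = mex{2,1,1,0} = 3
G(20) = mex{2,2,1,1} = 0
G(21) = mex{2,2,2,1} = 0
G(n+10) = G(n) holds for n = 0,…,6 (a full window of length max(S) = 7), so the sequence is purely periodic with period 10.

10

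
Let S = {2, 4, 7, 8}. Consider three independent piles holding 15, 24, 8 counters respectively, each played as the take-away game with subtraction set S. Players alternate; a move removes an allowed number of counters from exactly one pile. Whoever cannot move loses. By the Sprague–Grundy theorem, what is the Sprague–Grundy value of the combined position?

2

All piles use S = {2, 4, 7, 8}:
G(0) = 0
G(1) = mex{} = 0
G(2) = mex{0} = 1
G(3) = mex{0} = 1
G(4) = mex{1,0} = 2
G(5) = mex{1,0} = 2
G(6) = mex{2,1} = 0
G(7) = mex{2,1,0} = 3
G(8) = mex{0,2,0,0} = 1
G(9) = mex{3,2,1,0} = 4
G(10) = mex{1,0,1,1} = 2
G(11) = mex{4,3,2,1} = 0
G(12) = mex{2,1,2,2} = 0
G(13) = mex{0,4,0,2} = 1
G(14) = mex{0,2,3,0} = 1
G(15) = mex{1,0,1,3} = 2
G(16) = mex{1,0,4,1} = 2
G(17) = mex{2,1,2,4} = 0
G(18) = mex{2,1,0,2} = 3
G(19) = mex{0,2,0,0} = 1
G(20) = mex{3,2,1,0} = 4
G(21) = mex{1,0,1,1} = 2
G(22) = mex{4,3,2,1} = 0
G(23) = mex{2,1,2,2} = 0
G(24) = mex{0,4,0,2} = 1
Pile A: G(15) = 2.
Pile B: G(24) = 1.
Pile C: G(8) = 1.
Combined Grundy value = 2 ⊕ 1 ⊕ 1 = 2.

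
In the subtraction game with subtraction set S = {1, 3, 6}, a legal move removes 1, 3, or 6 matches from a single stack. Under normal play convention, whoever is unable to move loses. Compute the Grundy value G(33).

2

n :  0  1  2  3  4  5  6  7  8  9 10 11 12 13 14 15 16 17 18 19 20 21 22 23 24 25 26 27 28 29 30 31 32 33
G :  0  1  0  1  0  1  2  3  2  0  1  0  1  0  1  2  3  2  0  1  0  1  0  1  2  3  2  0  1  0  1  0  1  2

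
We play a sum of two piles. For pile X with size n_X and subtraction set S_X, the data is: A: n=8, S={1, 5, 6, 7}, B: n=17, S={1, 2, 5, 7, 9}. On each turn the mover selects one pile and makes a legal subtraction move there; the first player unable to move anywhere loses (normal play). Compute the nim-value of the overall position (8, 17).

Pile A, S = {1, 5, 6, 7}:
G(0) = 0
G(1) = mex{0} = 1
G(2) = mex{1} = 0
G(3) = mex{0} = 1
G(4) = mex{1} = 0
G(5) = mex{0,0} = 1
G(6) = mex{1,1,0} = 2
G(7) = mex{2,0,1,0} = 3
G(8) = mex{3,1,0,1} = 2
G_A(8) = 2.
Pile B, S = {1, 2, 5, 7, 9}:
G(0) = 0
G(1) = mex{0} = 1
G(2) = mex{1,0} = 2
G(3) = mex{2,1} = 0
G(4) = mex{0,2} = 1
G(5) = mex{1,0,0} = 2
G(6) = mex{2,1,1} = 0
G(7) = mex{0,2,2,0} = 1
G(8) = mex{1,0,0,1} = 2
G(9) = mex{2,1,1,2,0} = 3
G(10) = mex{3,2,2,0,1} = 4
G(11) = mex{4,3,0,1,2} = 5
G(12) = mex{5,4,1,2,0} = 3
G(13) = mex{3,5,2,0,1} = 4
G(14) = mex{4,3,3,1,2} = 0
G(15) = mex{0,4,4,2,0} = 1
G(16) = mex{1,0,5,3,1} = 2
G(17) = mex{2,1,3,4,2} = 0
G_B(17) = 0.
Combined Grundy value = 2 ⊕ 0 = 2.

2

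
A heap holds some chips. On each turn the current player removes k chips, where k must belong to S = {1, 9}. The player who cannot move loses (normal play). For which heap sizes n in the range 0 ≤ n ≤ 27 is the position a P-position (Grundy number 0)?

0, 2, 4, 6, 8, 10, 12, 14, 16, 18, 20, 22, 24, 26

n :  0  1  2  3  4  5  6  7  8  9 10 11 12 13 14 15 16 17 18 19 20 21 22 23 24 25 26 27
G :  0  1  0  1  0  1  0  1  0  1  0  1  0  1  0  1  0  1  0  1  0  1  0  1  0  1  0  1
P-positions are exactly the n with G(n) = 0.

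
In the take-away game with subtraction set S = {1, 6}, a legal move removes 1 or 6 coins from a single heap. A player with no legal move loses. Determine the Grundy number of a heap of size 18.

0

G(0) = 0
G(1) = mex{0} = 1
G(2) = mex{1} = 0
G(3) = mex{0} = 1
G(4) = mex{1} = 0
G(5) = mex{0} = 1
G(6) = mex{1,0} = 2
G(7) = mex{2,1} = 0
G(8) = mex{0,0} = 1
G(9) = mex{1,1} = 0
G(10) = mex{0,0} = 1
G(11) = mex{1,1} = 0
G(12) = mex{0,2} = 1
G(13) = mex{1,0} = 2
G(14) = mex{2,1} = 0
G(15) = mex{0,0} = 1
G(16) = mex{1,1} = 0
G(17) = mex{0,0} = 1
G(18) = mex{1,1} = 0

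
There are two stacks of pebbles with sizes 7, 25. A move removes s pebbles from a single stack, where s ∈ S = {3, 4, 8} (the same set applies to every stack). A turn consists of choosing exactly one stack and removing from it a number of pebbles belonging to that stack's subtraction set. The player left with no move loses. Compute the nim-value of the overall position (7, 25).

All stacks use S = {3, 4, 8}:
G(0) = 0
G(1) = mex{} = 0
G(2) = mex{} = 0
G(3) = mex{0} = 1
G(4) = mex{0,0} = 1
G(5) = mex{0,0} = 1
G(6) = mex{1,0} = 2
G(7) = mex{1,1} = 0
G(8) = mex{1,1,0} = 2
G(9) = mex{2,1,0} = 3
G(10) = mex{0,2,0} = 1
G(11) = mex{2,0,1} = 3
G(12) = mex{3,2,1} = 0
G(13) = mex{1,3,1} = 0
G(14) = mex{3,1,2} = 0
G(15) = mex{0,3,0} = 1
G(16) = mex{0,0,2} = 1
G(17) = mex{0,0,3} = 1
G(18) = mex{1,0,1} = 2
G(19) = mex{1,1,3} = 0
G(20) = mex{1,1,0} = 2
G(21) = mex{2,1,0} = 3
G(22) = mex{0,2,0} = 1
G(23) = mex{2,0,1} = 3
G(24) = mex{3,2,1} = 0
G(25) = mex{1,3,1} = 0
Stack A: G(7) = 0.
Stack B: G(25) = 0.
Combined Grundy value = 0 ⊕ 0 = 0.

0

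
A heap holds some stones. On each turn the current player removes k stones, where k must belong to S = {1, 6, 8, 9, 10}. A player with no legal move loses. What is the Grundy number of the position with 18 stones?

G(0) = 0
G(1) = mex{0} = 1
G(2) = mex{1} = 0
G(3) = mex{0} = 1
G(4) = mex{1} = 0
G(5) = mex{0} = 1
G(6) = mex{1,0} = 2
G(7) = mex{2,1} = 0
G(8) = mex{0,0,0} = 1
G(9) = mex{1,1,1,0} = 2
G(10) = mex{2,0,0,1,0} = 3
G(11) = mex{3,1,1,0,1} = 2
G(12) = mex{2,2,0,1,0} = 3
G(13) = mex{3,0,1,0,1} = 2
G(14) = mex{2,1,2,1,0} = 3
G(15) = mex{3,2,0,2,1} = 4
G(16) = mex{4,3,1,0,2} = 5
G(17) = mex{5,2,2,1,0} = 3
G(18) = mex{3,3,3,2,1} = 0

0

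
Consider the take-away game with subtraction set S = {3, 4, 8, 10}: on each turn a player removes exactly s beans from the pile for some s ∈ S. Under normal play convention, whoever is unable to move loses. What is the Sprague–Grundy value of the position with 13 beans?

0

G(0) = 0
G(1) = mex{} = 0
G(2) = mex{} = 0
G(3) = mex{0} = 1
G(4) = mex{0,0} = 1
G(5) = mex{0,0} = 1
G(6) = mex{1,0} = 2
G(7) = mex{1,1} = 0
G(8) = mex{1,1,0} = 2
G(9) = mex{2,1,0} = 3
G(10) = mex{0,2,0,0} = 1
G(11) = mex{2,0,1,0} = 3
G(12) = mex{3,2,1,0} = 4
G(13) = mex{1,3,1,1} = 0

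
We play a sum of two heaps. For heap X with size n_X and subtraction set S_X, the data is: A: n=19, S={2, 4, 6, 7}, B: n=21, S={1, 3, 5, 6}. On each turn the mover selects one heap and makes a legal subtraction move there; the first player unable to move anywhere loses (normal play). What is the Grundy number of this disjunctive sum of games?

Heap A, S = {2, 4, 6, 7}:
G(0) = 0
G(1) = mex{} = 0
G(2) = mex{0} = 1
G(3) = mex{0} = 1
G(4) = mex{1,0} = 2
G(5) = mex{1,0} = 2
G(6) = mex{2,1,0} = 3
G(7) = mex{2,1,0,0} = 3
G(8) = mex{3,2,1,0} = 4
G(9) = mex{3,2,1,1} = 0
G(10) = mex{4,3,2,1} = 0
G(11) = mex{0,3,2,2} = 1
G(12) = mex{0,4,3,2} = 1
G(13) = mex{1,0,3,3} = 2
G(14) = mex{1,0,4,3} = 2
G(15) = mex{2,1,0,4} = 3
G(16) = mex{2,1,0,0} = 3
G(17) = mex{3,2,1,0} = 4
G(18) = mex{3,2,1,1} = 0
G(19) = mex{4,3,2,1} = 0
G_A(19) = 0.
Heap B, S = {1, 3, 5, 6}:
n :  0  1  2  3  4  5  6  7  8  9 10 11 12 13 14 15 16 17 18 19 20 21
G :  0  1  0  1  0  1  2  3  2  3  2  0  1  0  1  0  1  2  3  2  3  2
G_B(21) = 2.
Combined Grundy value = 0 ⊕ 2 = 2.

2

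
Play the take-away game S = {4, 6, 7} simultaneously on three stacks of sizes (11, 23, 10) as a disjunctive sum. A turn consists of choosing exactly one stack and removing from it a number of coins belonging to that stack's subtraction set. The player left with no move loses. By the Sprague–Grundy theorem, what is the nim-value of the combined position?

All stacks use S = {4, 6, 7}:
n :  0  1  2  3  4  5  6  7  8  9 10 11 12 13 14 15 16 17 18 19 20 21 22 23
G :  0  0  0  0  1  1  1  1  2  2  2  0  0  0  0  1  1  1  1  2  2  2  0  0
Stack A: G(11) = 0.
Stack B: G(23) = 0.
Stack C: G(10) = 2.
Combined Grundy value = 0 ⊕ 0 ⊕ 2 = 2.

2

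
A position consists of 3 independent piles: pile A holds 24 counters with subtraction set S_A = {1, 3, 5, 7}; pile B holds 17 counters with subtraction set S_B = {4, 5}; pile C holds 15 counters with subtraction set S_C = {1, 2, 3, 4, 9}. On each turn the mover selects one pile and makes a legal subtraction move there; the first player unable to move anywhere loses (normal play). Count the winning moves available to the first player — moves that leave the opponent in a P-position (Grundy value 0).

2

Pile A, S = {1, 3, 5, 7}:
G(0) = 0
G(1) = mex{0} = 1
G(2) = mex{1} = 0
G(3) = mex{0,0} = 1
G(4) = mex{1,1} = 0
G(5) = mex{0,0,0} = 1
G(6) = mex{1,1,1} = 0
G(7) = mex{0,0,0,0} = 1
G(8) = mex{1,1,1,1} = 0
G(9) = mex{0,0,0,0} = 1
G(10) = mex{1,1,1,1} = 0
G(11) = mex{0,0,0,0} = 1
G(12) = mex{1,1,1,1} = 0
G(13) = mex{0,0,0,0} = 1
G(14) = mex{1,1,1,1} = 0
G(15) = mex{0,0,0,0} = 1
G(16) = mex{1,1,1,1} = 0
G(17) = mex{0,0,0,0} = 1
G(18) = mex{1,1,1,1} = 0
G(19) = mex{0,0,0,0} = 1
G(20) = mex{1,1,1,1} = 0
G(21) = mex{0,0,0,0} = 1
G(22) = mex{1,1,1,1} = 0
G(23) = mex{0,0,0,0} = 1
G(24) = mex{1,1,1,1} = 0
G_A(24) = 0.
Pile B, S = {4, 5}:
n :  0  1  2  3  4  5  6  7  8  9 10 11 12 13 14 15 16 17
G :  0  0  0  0  1  1  1  1  2  0  0  0  0  1  1  1  1  2
G_B(17) = 2.
Pile C, S = {1, 2, 3, 4, 9}:
G(0) = 0
G(1) = mex{0} = 1
G(2) = mex{1,0} = 2
G(3) = mex{2,1,0} = 3
G(4) = mex{3,2,1,0} = 4
G(5) = mex{4,3,2,1} = 0
G(6) = mex{0,4,3,2} = 1
G(7) = mex{1,0,4,3} = 2
G(8) = mex{2,1,0,4} = 3
G(9) = mex{3,2,1,0,0} = 4
G(10) = mex{4,3,2,1,1} = 0
G(11) = mex{0,4,3,2,2} = 1
G(12) = mex{1,0,4,3,3} = 2
G(13) = mex{2,1,0,4,4} = 3
G(14) = mex{3,2,1,0,0} = 4
G(15) = mex{4,3,2,1,1} = 0
G_C(15) = 0.
Combined Grundy value = 0 ⊕ 2 ⊕ 0 = 2.
A winning move leaves total XOR = 0, i.e. changes one component's Grundy value g to g ⊕ X where X is the current total.
Pile A: need g' = 0⊕2 = 2. Options: 24−1→G=1, 24−3→G=1, 24−5→G=1, 24−7→G=1. Hits: 0.
Pile B: need g' = 2⊕2 = 0. Options: 17−4→G=1, 17−5→G=0. Hits: 1.
Pile C: need g' = 0⊕2 = 2. Options: 15−1→G=4, 15−2→G=3, 15−3→G=2, 15−4→G=1, 15−9→G=1. Hits: 1.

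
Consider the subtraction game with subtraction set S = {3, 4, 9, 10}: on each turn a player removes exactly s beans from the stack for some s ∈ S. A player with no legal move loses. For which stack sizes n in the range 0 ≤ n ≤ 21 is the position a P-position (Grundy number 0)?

0, 1, 2, 7, 8, 13, 14, 15, 20, 21

n :  0  1  2  3  4  5  6  7  8  9 10 11 12 13 14 15 16 17 18 19 20 21
G :  0  0  0  1  1  1  2  0  0  3  1  1  2  0  0  0  1  1  1  2  0  0
P-positions are exactly the n with G(n) = 0.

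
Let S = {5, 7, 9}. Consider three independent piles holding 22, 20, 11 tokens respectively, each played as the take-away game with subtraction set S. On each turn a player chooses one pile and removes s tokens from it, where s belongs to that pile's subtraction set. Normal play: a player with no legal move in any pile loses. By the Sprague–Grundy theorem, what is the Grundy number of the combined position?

2

All piles use S = {5, 7, 9}:
n :  0  1  2  3  4  5  6  7  8  9 10 11 12 13 14 15 16 17 18 19 20 21 22
G :  0  0  0  0  0  1  1  1  1  1  2  2  2  2  0  0  0  0  0  1  1  1  1
Pile A: G(22) = 1.
Pile B: G(20) = 1.
Pile C: G(11) = 2.
Combined Grundy value = 1 ⊕ 1 ⊕ 2 = 2.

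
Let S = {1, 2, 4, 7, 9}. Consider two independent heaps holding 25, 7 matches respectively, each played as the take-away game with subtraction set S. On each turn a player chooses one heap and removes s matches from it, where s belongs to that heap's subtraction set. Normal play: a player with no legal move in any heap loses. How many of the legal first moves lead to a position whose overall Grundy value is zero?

5

All heaps use S = {1, 2, 4, 7, 9}:
n :  0  1  2  3  4  5  6  7  8  9 10 11 12 13 14 15 16 17 18 19 20 21 22 23 24 25
G :  0  1  2  0  1  2  0  1  2  3  4  0  1  2  0  1  2  0  1  2  3  4  0  1  2  0
Heap A: G(25) = 0.
Heap B: G(7) = 1.
Combined Grundy value = 0 ⊕ 1 = 1.
A winning move leaves total XOR = 0, i.e. changes one component's Grundy value g to g ⊕ X where X is the current total.
Heap A: need g' = 0⊕1 = 1. Options: 25−1→G=2, 25−2→G=1, 25−4→G=4, 25−7→G=1, 25−9→G=2. Hits: 2.
Heap B: need g' = 1⊕1 = 0. Options: 7−1→G=0, 7−2→G=2, 7−4→G=0, 7−7→G=0. Hits: 3.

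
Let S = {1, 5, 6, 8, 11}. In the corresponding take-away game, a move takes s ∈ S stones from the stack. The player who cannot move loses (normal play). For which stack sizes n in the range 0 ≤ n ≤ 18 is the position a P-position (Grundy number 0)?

0, 2, 4, 14, 16, 18

G(0) = 0
G(1) = mex{0} = 1
G(2) = mex{1} = 0
G(3) = mex{0} = 1
G(4) = mex{1} = 0
G(5) = mex{0,0} = 1
G(6) = mex{1,1,0} = 2
G(7) = mex{2,0,1} = 3
G(8) = mex{3,1,0,0} = 2
G(9) = mex{2,0,1,1} = 3
G(10) = mex{3,1,0,0} = 2
G(11) = mex{2,2,1,1,0} = 3
G(12) = mex{3,3,2,0,1} = 4
G(13) = mex{4,2,3,1,0} = 5
G(14) = mex{5,3,2,2,1} = 0
G(15) = mex{0,2,3,3,0} = 1
G(16) = mex{1,3,2,2,1} = 0
G(17) = mex{0,4,3,3,2} = 1
G(18) = mex{1,5,4,2,3} = 0
P-positions are exactly the n with G(n) = 0.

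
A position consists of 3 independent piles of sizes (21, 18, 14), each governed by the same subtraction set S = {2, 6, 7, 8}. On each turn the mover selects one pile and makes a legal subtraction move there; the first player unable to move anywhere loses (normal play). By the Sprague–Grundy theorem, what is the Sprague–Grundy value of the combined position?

1

All piles use S = {2, 6, 7, 8}:
n :  0  1  2  3  4  5  6  7  8  9 10 11 12 13 14 15 16 17 18 19 20 21
G :  0  0  1  1  0  0  1  1  2  2  3  3  2  2  0  0  1  1  0  0  1  1
Pile A: G(21) = 1.
Pile B: G(18) = 0.
Pile C: G(14) = 0.
Combined Grundy value = 1 ⊕ 0 ⊕ 0 = 1.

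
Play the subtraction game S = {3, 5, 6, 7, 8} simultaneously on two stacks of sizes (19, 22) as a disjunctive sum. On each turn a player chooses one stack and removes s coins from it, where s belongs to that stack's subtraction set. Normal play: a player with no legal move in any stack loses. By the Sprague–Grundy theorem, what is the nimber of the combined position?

2

All stacks use S = {3, 5, 6, 7, 8}:
G(0) = 0
G(1) = mex{} = 0
G(2) = mex{} = 0
G(3) = mex{0} = 1
G(4) = mex{0} = 1
G(5) = mex{0,0} = 1
G(6) = mex{1,0,0} = 2
G(7) = mex{1,0,0,0} = 2
G(8) = mex{1,1,0,0,0} = 2
G(9) = mex{2,1,1,0,0} = 3
G(10) = mex{2,1,1,1,0} = 3
G(11) = mex{2,2,1,1,1} = 0
G(12) = mex{3,2,2,1,1} = 0
G(13) = mex{3,2,2,2,1} = 0
G(14) = mex{0,3,2,2,2} = 1
G(15) = mex{0,3,3,2,2} = 1
G(16) = mex{0,0,3,3,2} = 1
G(17) = mex{1,0,0,3,3} = 2
G(18) = mex{1,0,0,0,3} = 2
G(19) = mex{1,1,0,0,0} = 2
G(20) = mex{2,1,1,0,0} = 3
G(21) = mex{2,1,1,1,0} = 3
G(22) = mex{2,2,1,1,1} = 0
Stack A: G(19) = 2.
Stack B: G(22) = 0.
Combined Grundy value = 2 ⊕ 0 = 2.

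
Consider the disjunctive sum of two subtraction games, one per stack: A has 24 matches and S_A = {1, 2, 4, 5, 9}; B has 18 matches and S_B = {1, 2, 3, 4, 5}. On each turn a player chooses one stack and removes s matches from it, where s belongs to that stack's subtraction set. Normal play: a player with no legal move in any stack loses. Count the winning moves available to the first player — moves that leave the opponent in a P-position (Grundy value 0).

2

Stack A, S = {1, 2, 4, 5, 9}:
G(0) = 0
G(1) = mex{0} = 1
G(2) = mex{1,0} = 2
G(3) = mex{2,1} = 0
G(4) = mex{0,2,0} = 1
G(5) = mex{1,0,1,0} = 2
G(6) = mex{2,1,2,1} = 0
G(7) = mex{0,2,0,2} = 1
G(8) = mex{1,0,1,0} = 2
G(9) = mex{2,1,2,1,0} = 3
G(10) = mex{3,2,0,2,1} = 4
G(11) = mex{4,3,1,0,2} = 5
G(12) = mex{5,4,2,1,0} = 3
G(13) = mex{3,5,3,2,1} = 0
G(14) = mex{0,3,4,3,2} = 1
G(15) = mex{1,0,5,4,0} = 2
G(16) = mex{2,1,3,5,1} = 0
G(17) = mex{0,2,0,3,2} = 1
G(18) = mex{1,0,1,0,3} = 2
G(19) = mex{2,1,2,1,4} = 0
G(20) = mex{0,2,0,2,5} = 1
G(21) = mex{1,0,1,0,3} = 2
G(22) = mex{2,1,2,1,0} = 3
G(23) = mex{3,2,0,2,1} = 4
G(24) = mex{4,3,1,0,2} = 5
G_A(24) = 5.
Stack B, S = {1, 2, 3, 4, 5}:
n :  0  1  2  3  4  5  6  7  8  9 10 11 12 13 14 15 16 17 18
G :  0  1  2  3  4  5  0  1  2  3  4  5  0  1  2  3  4  5  0
G_B(18) = 0.
Combined Grundy value = 5 ⊕ 0 = 5.
A winning move leaves total XOR = 0, i.e. changes one component's Grundy value g to g ⊕ X where X is the current total.
Stack A: need g' = 5⊕5 = 0. Options: 24−1→G=4, 24−2→G=3, 24−4→G=1, 24−5→G=0, 24−9→G=2. Hits: 1.
Stack B: need g' = 0⊕5 = 5. Options: 18−1→G=5, 18−2→G=4, 18−3→G=3, 18−4→G=2, 18−5→G=1. Hits: 1.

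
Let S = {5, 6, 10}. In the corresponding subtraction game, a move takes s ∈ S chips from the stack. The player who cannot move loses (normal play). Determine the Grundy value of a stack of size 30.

0

G(0) = 0
G(1) = mex{} = 0
G(2) = mex{} = 0
G(3) = mex{} = 0
G(4) = mex{} = 0
G(5) = mex{0} = 1
G(6) = mex{0,0} = 1
G(7) = mex{0,0} = 1
G(8) = mex{0,0} = 1
G(9) = mex{0,0} = 1
G(10) = mex{1,0,0} = 2
G(11) = mex{1,1,0} = 2
G(12) = mex{1,1,0} = 2
G(13) = mex{1,1,0} = 2
G(14) = mex{1,1,0} = 2
G(15) = mex{2,1,1} = 0
G(16) = mex{2,2,1} = 0
G(17) = mex{2,2,1} = 0
G(18) = mex{2,2,1} = 0
G(19) = mex{2,2,1} = 0
G(20) = mex{0,2,2} = 1
G(21) = mex{0,0,2} = 1
G(22) = mex{0,0,2} = 1
G(23) = mex{0,0,2} = 1
G(24) = mex{0,0,2} = 1
G(25) = mex{1,0,0} = 2
G(26) = mex{1,1,0} = 2
G(27) = mex{1,1,0} = 2
G(28) = mex{1,1,0} = 2
G(29) = mex{1,1,0} = 2
G(30) = mex{2,1,1} = 0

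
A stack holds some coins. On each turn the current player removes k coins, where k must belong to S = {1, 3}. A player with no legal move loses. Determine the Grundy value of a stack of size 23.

G(0) = 0
G(1) = mex{0} = 1
G(2) = mex{1} = 0
G(3) = mex{0,0} = 1
G(4) = mex{1,1} = 0
G(5) = mex{0,0} = 1
G(6) = mex{1,1} = 0
G(7) = mex{0,0} = 1
G(8) = mex{1,1} = 0
G(9) = mex{0,0} = 1
G(10) = mex{1,1} = 0
G(11) = mex{0,0} = 1
G(12) = mex{1,1} = 0
G(13) = mex{0,0} = 1
G(14) = mex{1,1} = 0
G(15) = mex{0,0} = 1
G(16) = mex{1,1} = 0
G(17) = mex{0,0} = 1
G(18) = mex{1,1} = 0
G(19) = mex{0,0} = 1
G(20) = mex{1,1} = 0
G(21) = mex{0,0} = 1
G(22) = mex{1,1} = 0
G(23) = mex{0,0} = 1

1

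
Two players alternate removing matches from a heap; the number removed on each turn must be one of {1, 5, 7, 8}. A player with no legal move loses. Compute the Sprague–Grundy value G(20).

n :  0  1  2  3  4  5  6  7  8  9 10 11 12 13 14 15 16 17 18 19 20
G :  0  1  0  1  0  1  0  1  2  3  2  3  2  3  2  0  1  0  1  0  1

1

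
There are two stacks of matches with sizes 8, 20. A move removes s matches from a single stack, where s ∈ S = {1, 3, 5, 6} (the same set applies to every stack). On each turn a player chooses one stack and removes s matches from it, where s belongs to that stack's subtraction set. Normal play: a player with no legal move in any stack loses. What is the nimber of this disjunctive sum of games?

1

All stacks use S = {1, 3, 5, 6}:
n :  0  1  2  3  4  5  6  7  8  9 10 11 12 13 14 15 16 17 18 19 20
G :  0  1  0  1  0  1  2  3  2  3  2  0  1  0  1  0  1  2  3  2  3
Stack A: G(8) = 2.
Stack B: G(20) = 3.
Combined Grundy value = 2 ⊕ 3 = 1.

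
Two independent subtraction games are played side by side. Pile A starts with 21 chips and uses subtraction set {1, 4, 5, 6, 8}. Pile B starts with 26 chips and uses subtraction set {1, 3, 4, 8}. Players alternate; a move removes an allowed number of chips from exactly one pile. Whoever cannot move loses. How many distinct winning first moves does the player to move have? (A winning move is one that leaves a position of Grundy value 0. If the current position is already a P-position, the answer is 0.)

2

Pile A, S = {1, 4, 5, 6, 8}:
G(0) = 0
G(1) = mex{0} = 1
G(2) = mex{1} = 0
G(3) = mex{0} = 1
G(4) = mex{1,0} = 2
G(5) = mex{2,1,0} = 3
G(6) = mex{3,0,1,0} = 2
G(7) = mex{2,1,0,1} = 3
G(8) = mex{3,2,1,0,0} = 4
G(9) = mex{4,3,2,1,1} = 0
G(10) = mex{0,2,3,2,0} = 1
G(11) = mex{1,3,2,3,1} = 0
G(12) = mex{0,4,3,2,2} = 1
G(13) = mex{1,0,4,3,3} = 2
G(14) = mex{2,1,0,4,2} = 3
G(15) = mex{3,0,1,0,3} = 2
G(16) = mex{2,1,0,1,4} = 3
G(17) = mex{3,2,1,0,0} = 4
G(18) = mex{4,3,2,1,1} = 0
G(19) = mex{0,2,3,2,0} = 1
G(20) = mex{1,3,2,3,1} = 0
G(21) = mex{0,4,3,2,2} = 1
G_A(21) = 1.
Pile B, S = {1, 3, 4, 8}:
G(0) = 0
G(1) = mex{0} = 1
G(2) = mex{1} = 0
G(3) = mex{0,0} = 1
G(4) = mex{1,1,0} = 2
G(5) = mex{2,0,1} = 3
G(6) = mex{3,1,0} = 2
G(7) = mex{2,2,1} = 0
G(8) = mex{0,3,2,0} = 1
G(9) = mex{1,2,3,1} = 0
G(10) = mex{0,0,2,0} = 1
G(11) = mex{1,1,0,1} = 2
G(12) = mex{2,0,1,2} = 3
G(13) = mex{3,1,0,3} = 2
G(14) = mex{2,2,1,2} = 0
G(15) = mex{0,3,2,0} = 1
G(16) = mex{1,2,3,1} = 0
G(17) = mex{0,0,2,0} = 1
G(18) = mex{1,1,0,1} = 2
G(19) = mex{2,0,1,2} = 3
G(20) = mex{3,1,0,3} = 2
G(21) = mex{2,2,1,2} = 0
G(22) = mex{0,3,2,0} = 1
G(23) = mex{1,2,3,1} = 0
G(24) = mex{0,0,2,0} = 1
G(25) = mex{1,1,0,1} = 2
G(26) = mex{2,0,1,2} = 3
G_B(26) = 3.
Combined Grundy value = 1 ⊕ 3 = 2.
A winning move leaves total XOR = 0, i.e. changes one component's Grundy value g to g ⊕ X where X is the current total.
Pile A: need g' = 1⊕2 = 3. Options: 21−1→G=0, 21−4→G=4, 21−5→G=3, 21−6→G=2, 21−8→G=2. Hits: 1.
Pile B: need g' = 3⊕2 = 1. Options: 26−1→G=2, 26−3→G=0, 26−4→G=1, 26−8→G=2. Hits: 1.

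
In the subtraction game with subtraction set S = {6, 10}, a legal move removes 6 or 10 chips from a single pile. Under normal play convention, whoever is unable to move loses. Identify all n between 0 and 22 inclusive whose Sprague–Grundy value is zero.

0, 1, 2, 3, 4, 5, 16, 17, 18, 19, 20, 21

n :  0  1  2  3  4  5  6  7  8  9 10 11 12 13 14 15 16 17 18 19 20 21 22
G :  0  0  0  0  0  0  1  1  1  1  1  1  2  2  2  2  0  0  0  0  0  0  1
P-positions are exactly the n with G(n) = 0.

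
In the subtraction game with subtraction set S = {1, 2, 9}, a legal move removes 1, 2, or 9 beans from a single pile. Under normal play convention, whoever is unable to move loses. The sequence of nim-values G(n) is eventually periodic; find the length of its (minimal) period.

n :  0  1  2  3  4  5  6  7  8  9 10 11 12 13 14 15 16 17 18 19 20 21
G :  0  1  2  0  1  2  0  1  2  3  0  1  2  0  1  2  0  1  2  3  0  1
G(n+10) = G(n) holds for n = 0,…,8 (a full window of length max(S) = 9), so the sequence is purely periodic with period 10.

10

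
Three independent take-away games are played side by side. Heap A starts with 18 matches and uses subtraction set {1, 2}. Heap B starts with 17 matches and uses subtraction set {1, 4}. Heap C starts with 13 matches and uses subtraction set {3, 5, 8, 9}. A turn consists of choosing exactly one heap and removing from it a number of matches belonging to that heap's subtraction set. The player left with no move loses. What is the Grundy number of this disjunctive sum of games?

0

Heap A, S = {1, 2}:
G(0) = 0
G(1) = mex{0} = 1
G(2) = mex{1,0} = 2
G(3) = mex{2,1} = 0
G(4) = mex{0,2} = 1
G(5) = mex{1,0} = 2
G(6) = mex{2,1} = 0
G(7) = mex{0,2} = 1
G(8) = mex{1,0} = 2
G(9) = mex{2,1} = 0
G(10) = mex{0,2} = 1
G(11) = mex{1,0} = 2
G(12) = mex{2,1} = 0
G(13) = mex{0,2} = 1
G(14) = mex{1,0} = 2
G(15) = mex{2,1} = 0
G(16) = mex{0,2} = 1
G(17) = mex{1,0} = 2
G(18) = mex{2,1} = 0
G_A(18) = 0.
Heap B, S = {1, 4}:
G(0) = 0
G(1) = mex{0} = 1
G(2) = mex{1} = 0
G(3) = mex{0} = 1
G(4) = mex{1,0} = 2
G(5) = mex{2,1} = 0
G(6) = mex{0,0} = 1
G(7) = mex{1,1} = 0
G(8) = mex{0,2} = 1
G(9) = mex{1,0} = 2
G(10) = mex{2,1} = 0
G(11) = mex{0,0} = 1
G(12) = mex{1,1} = 0
G(13) = mex{0,2} = 1
G(14) = mex{1,0} = 2
G(15) = mex{2,1} = 0
G(16) = mex{0,0} = 1
G(17) = mex{1,1} = 0
G_B(17) = 0.
Heap C, S = {3, 5, 8, 9}:
n :  0  1  2  3  4  5  6  7  8  9 10 11 12 13
G :  0  0  0  1  1  1  2  2  2  3  3  3  0  0
G_C(13) = 0.
Combined Grundy value = 0 ⊕ 0 ⊕ 0 = 0.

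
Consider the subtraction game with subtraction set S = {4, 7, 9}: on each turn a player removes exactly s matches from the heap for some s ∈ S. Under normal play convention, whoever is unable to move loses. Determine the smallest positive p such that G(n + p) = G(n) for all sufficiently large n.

G(0) = 0
G(1) = mex{} = 0
G(2) = mex{} = 0
G(3) = mex{} = 0
G(4) = mex{0} = 1
G(5) = mex{0} = 1
G(6) = mex{0} = 1
G(7) = mex{0,0} = 1
G(8) = mex{1,0} = 2
G(9) = mex{1,0,0} = 2
G(10) = mex{1,0,0} = 2
G(11) = mex{1,1,0} = 2
G(12) = mex{2,1,0} = 3
G(13) = mex{2,1,1} = 0
G(14) = mex{2,1,1} = 0
G(15) = mex{2,2,1} = 0
G(16) = mex{3,2,1} = 0
G(17) = mex{0,2,2} = 1
G(18) = mex{0,2,2} = 1
G(19) = mex{0,3,2} = 1
G(20) = mex{0,0,2} = 1
G(21) = mex{1,0,3} = 2
G(22) = mex{1,0,0} = 2
G(23) = mex{1,0,0} = 2
G(24) = mex{1,1,0} = 2
G(25) = mex{2,1,0} = 3
G(26) = mex{2,1,1} = 0
G(27) = mex{2,1,1} = 0
G(n+13) = G(n) holds for n = 0,…,8 (a full window of length max(S) = 9), so the sequence is purely periodic with period 13.

13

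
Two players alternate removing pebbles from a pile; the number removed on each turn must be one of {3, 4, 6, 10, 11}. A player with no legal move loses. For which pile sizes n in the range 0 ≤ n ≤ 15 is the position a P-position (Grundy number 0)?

0, 1, 2, 9, 14

G(0) = 0
G(1) = mex{} = 0
G(2) = mex{} = 0
G(3) = mex{0} = 1
G(4) = mex{0,0} = 1
G(5) = mex{0,0} = 1
G(6) = mex{1,0,0} = 2
G(7) = mex{1,1,0} = 2
G(8) = mex{1,1,0} = 2
G(9) = mex{2,1,1} = 0
G(10) = mex{2,2,1,0} = 3
G(11) = mex{2,2,1,0,0} = 3
G(12) = mex{0,2,2,0,0} = 1
G(13) = mex{3,0,2,1,0} = 4
G(14) = mex{3,3,2,1,1} = 0
G(15) = mex{1,3,0,1,1} = 2
P-positions are exactly the n with G(n) = 0.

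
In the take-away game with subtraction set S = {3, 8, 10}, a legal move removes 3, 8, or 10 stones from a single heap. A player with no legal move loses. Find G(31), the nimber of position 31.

0

G(0) = 0
G(1) = mex{} = 0
G(2) = mex{} = 0
G(3) = mex{0} = 1
G(4) = mex{0} = 1
G(5) = mex{0} = 1
G(6) = mex{1} = 0
G(7) = mex{1} = 0
G(8) = mex{1,0} = 2
G(9) = mex{0,0} = 1
G(10) = mex{0,0,0} = 1
G(11) = mex{2,1,0} = 3
G(12) = mex{1,1,0} = 2
G(13) = mex{1,1,1} = 0
G(14) = mex{3,0,1} = 2
G(15) = mex{2,0,1} = 3
G(16) = mex{0,2,0} = 1
G(17) = mex{2,1,0} = 3
G(18) = mex{3,1,2} = 0
G(19) = mex{1,3,1} = 0
G(20) = mex{3,2,1} = 0
G(21) = mex{0,0,3} = 1
G(22) = mex{0,2,2} = 1
G(23) = mex{0,3,0} = 1
G(24) = mex{1,1,2} = 0
G(25) = mex{1,3,3} = 0
G(26) = mex{1,0,1} = 2
G(27) = mex{0,0,3} = 1
G(28) = mex{0,0,0} = 1
G(29) = mex{2,1,0} = 3
G(30) = mex{1,1,0} = 2
G(31) = mex{1,1,1} = 0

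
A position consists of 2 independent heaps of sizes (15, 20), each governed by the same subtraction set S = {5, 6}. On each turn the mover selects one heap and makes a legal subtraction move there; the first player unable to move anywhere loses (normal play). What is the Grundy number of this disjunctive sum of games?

1

All heaps use S = {5, 6}:
G(0) = 0
G(1) = mex{} = 0
G(2) = mex{} = 0
G(3) = mex{} = 0
G(4) = mex{} = 0
G(5) = mex{0} = 1
G(6) = mex{0,0} = 1
G(7) = mex{0,0} = 1
G(8) = mex{0,0} = 1
G(9) = mex{0,0} = 1
G(10) = mex{1,0} = 2
G(11) = mex{1,1} = 0
G(12) = mex{1,1} = 0
G(13) = mex{1,1} = 0
G(14) = mex{1,1} = 0
G(15) = mex{2,1} = 0
G(16) = mex{0,2} = 1
G(17) = mex{0,0} = 1
G(18) = mex{0,0} = 1
G(19) = mex{0,0} = 1
G(20) = mex{0,0} = 1
Heap A: G(15) = 0.
Heap B: G(20) = 1.
Combined Grundy value = 0 ⊕ 1 = 1.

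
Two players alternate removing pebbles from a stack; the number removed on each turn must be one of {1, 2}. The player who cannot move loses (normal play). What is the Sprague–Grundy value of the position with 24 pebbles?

0

G(0) = 0
G(1) = mex{0} = 1
G(2) = mex{1,0} = 2
G(3) = mex{2,1} = 0
G(4) = mex{0,2} = 1
G(5) = mex{1,0} = 2
G(6) = mex{2,1} = 0
G(7) = mex{0,2} = 1
G(8) = mex{1,0} = 2
G(9) = mex{2,1} = 0
G(10) = mex{0,2} = 1
G(11) = mex{1,0} = 2
G(12) = mex{2,1} = 0
G(13) = mex{0,2} = 1
G(14) = mex{1,0} = 2
G(15) = mex{2,1} = 0
G(16) = mex{0,2} = 1
G(17) = mex{1,0} = 2
G(18) = mex{2,1} = 0
G(19) = mex{0,2} = 1
G(20) = mex{1,0} = 2
G(21) = mex{2,1} = 0
G(22) = mex{0,2} = 1
G(23) = mex{1,0} = 2
G(24) = mex{2,1} = 0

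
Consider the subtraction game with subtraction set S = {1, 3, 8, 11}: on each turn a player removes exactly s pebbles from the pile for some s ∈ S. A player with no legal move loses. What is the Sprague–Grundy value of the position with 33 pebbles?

n :  0  1  2  3  4  5  6  7  8  9 10 11 12 13 14 15 16 17 18 19 20 21 22 23 24 25 26 27 28 29 30 31 32 33
G :  0  1  0  1  0  1  0  1  2  3  2  3  2  3  2  3  0  1  0  1  0  1  0  1  2  3  2  3  2  3  2  3  0  1

1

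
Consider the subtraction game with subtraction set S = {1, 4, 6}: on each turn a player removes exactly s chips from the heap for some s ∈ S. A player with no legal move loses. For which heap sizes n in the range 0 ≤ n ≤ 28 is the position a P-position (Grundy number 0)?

G(0) = 0
G(1) = mex{0} = 1
G(2) = mex{1} = 0
G(3) = mex{0} = 1
G(4) = mex{1,0} = 2
G(5) = mex{2,1} = 0
G(6) = mex{0,0,0} = 1
G(7) = mex{1,1,1} = 0
G(8) = mex{0,2,0} = 1
G(9) = mex{1,0,1} = 2
G(10) = mex{2,1,2} = 0
G(11) = mex{0,0,0} = 1
G(12) = mex{1,1,1} = 0
G(13) = mex{0,2,0} = 1
G(14) = mex{1,0,1} = 2
G(15) = mex{2,1,2} = 0
G(16) = mex{0,0,0} = 1
G(17) = mex{1,1,1} = 0
G(18) = mex{0,2,0} = 1
G(19) = mex{1,0,1} = 2
G(20) = mex{2,1,2} = 0
G(21) = mex{0,0,0} = 1
G(22) = mex{1,1,1} = 0
G(23) = mex{0,2,0} = 1
G(24) = mex{1,0,1} = 2
G(25) = mex{2,1,2} = 0
G(26) = mex{0,0,0} = 1
G(27) = mex{1,1,1} = 0
G(28) = mex{0,2,0} = 1
P-positions are exactly the n with G(n) = 0.

0, 2, 5, 7, 10, 12, 15, 17, 20, 22, 25, 27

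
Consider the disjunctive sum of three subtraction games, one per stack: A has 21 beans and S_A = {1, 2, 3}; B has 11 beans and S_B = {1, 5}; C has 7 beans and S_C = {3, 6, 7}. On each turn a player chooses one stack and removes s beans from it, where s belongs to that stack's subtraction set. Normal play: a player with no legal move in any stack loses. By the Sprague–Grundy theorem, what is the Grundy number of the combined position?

2

Stack A, S = {1, 2, 3}:
G(0) = 0
G(1) = mex{0} = 1
G(2) = mex{1,0} = 2
G(3) = mex{2,1,0} = 3
G(4) = mex{3,2,1} = 0
G(5) = mex{0,3,2} = 1
G(6) = mex{1,0,3} = 2
G(7) = mex{2,1,0} = 3
G(8) = mex{3,2,1} = 0
G(9) = mex{0,3,2} = 1
G(10) = mex{1,0,3} = 2
G(11) = mex{2,1,0} = 3
G(12) = mex{3,2,1} = 0
G(13) = mex{0,3,2} = 1
G(14) = mex{1,0,3} = 2
G(15) = mex{2,1,0} = 3
G(16) = mex{3,2,1} = 0
G(17) = mex{0,3,2} = 1
G(18) = mex{1,0,3} = 2
G(19) = mex{2,1,0} = 3
G(20) = mex{3,2,1} = 0
G(21) = mex{0,3,2} = 1
G_A(21) = 1.
Stack B, S = {1, 5}:
n :  0  1  2  3  4  5  6  7  8  9 10 11
G :  0  1  0  1  0  1  0  1  0  1  0  1
G_B(11) = 1.
Stack C, S = {3, 6, 7}:
G(0) = 0
G(1) = mex{} = 0
G(2) = mex{} = 0
G(3) = mex{0} = 1
G(4) = mex{0} = 1
G(5) = mex{0} = 1
G(6) = mex{1,0} = 2
G(7) = mex{1,0,0} = 2
G_C(7) = 2.
Combined Grundy value = 1 ⊕ 1 ⊕ 2 = 2.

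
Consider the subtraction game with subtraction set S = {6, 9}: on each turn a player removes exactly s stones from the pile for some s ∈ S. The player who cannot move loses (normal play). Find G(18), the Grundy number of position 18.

0

G(0) = 0
G(1) = mex{} = 0
G(2) = mex{} = 0
G(3) = mex{} = 0
G(4) = mex{} = 0
G(5) = mex{} = 0
G(6) = mex{0} = 1
G(7) = mex{0} = 1
G(8) = mex{0} = 1
G(9) = mex{0,0} = 1
G(10) = mex{0,0} = 1
G(11) = mex{0,0} = 1
G(12) = mex{1,0} = 2
G(13) = mex{1,0} = 2
G(14) = mex{1,0} = 2
G(15) = mex{1,1} = 0
G(16) = mex{1,1} = 0
G(17) = mex{1,1} = 0
G(18) = mex{2,1} = 0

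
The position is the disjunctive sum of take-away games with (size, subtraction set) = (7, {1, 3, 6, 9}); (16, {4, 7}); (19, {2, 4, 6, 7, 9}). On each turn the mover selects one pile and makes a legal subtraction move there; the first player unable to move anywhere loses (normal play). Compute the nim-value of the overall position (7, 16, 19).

6

Pile A, S = {1, 3, 6, 9}:
n : 0 1 2 3 4 5 6 7
G : 0 1 0 1 0 1 2 3
G_A(7) = 3.
Pile B, S = {4, 7}:
G(0) = 0
G(1) = mex{} = 0
G(2) = mex{} = 0
G(3) = mex{} = 0
G(4) = mex{0} = 1
G(5) = mex{0} = 1
G(6) = mex{0} = 1
G(7) = mex{0,0} = 1
G(8) = mex{1,0} = 2
G(9) = mex{1,0} = 2
G(10) = mex{1,0} = 2
G(11) = mex{1,1} = 0
G(12) = mex{2,1} = 0
G(13) = mex{2,1} = 0
G(14) = mex{2,1} = 0
G(15) = mex{0,2} = 1
G(16) = mex{0,2} = 1
G_B(16) = 1.
Pile C, S = {2, 4, 6, 7, 9}:
G(0) = 0
G(1) = mex{} = 0
G(2) = mex{0} = 1
G(3) = mex{0} = 1
G(4) = mex{1,0} = 2
G(5) = mex{1,0} = 2
G(6) = mex{2,1,0} = 3
G(7) = mex{2,1,0,0} = 3
G(8) = mex{3,2,1,0} = 4
G(9) = mex{3,2,1,1,0} = 4
G(10) = mex{4,3,2,1,0} = 5
G(11) = mex{4,3,2,2,1} = 0
G(12) = mex{5,4,3,2,1} = 0
G(13) = mex{0,4,3,3,2} = 1
G(14) = mex{0,5,4,3,2} = 1
G(15) = mex{1,0,4,4,3} = 2
G(16) = mex{1,0,5,4,3} = 2
G(17) = mex{2,1,0,5,4} = 3
G(18) = mex{2,1,0,0,4} = 3
G(19) = mex{3,2,1,0,5} = 4
G_C(19) = 4.
Combined Grundy value = 3 ⊕ 1 ⊕ 4 = 6.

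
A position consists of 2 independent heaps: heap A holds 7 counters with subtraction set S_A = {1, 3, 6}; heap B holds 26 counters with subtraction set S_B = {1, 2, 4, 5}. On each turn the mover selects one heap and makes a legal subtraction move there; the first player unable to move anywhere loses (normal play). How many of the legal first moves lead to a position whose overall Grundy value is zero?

1

Heap A, S = {1, 3, 6}:
n : 0 1 2 3 4 5 6 7
G : 0 1 0 1 0 1 2 3
G_A(7) = 3.
Heap B, S = {1, 2, 4, 5}:
n :  0  1  2  3  4  5  6  7  8  9 10 11 12 13 14 15 16 17 18 19 20 21 22 23 24 25 26
G :  0  1  2  0  1  2  0  1  2  0  1  2  0  1  2  0  1  2  0  1  2  0  1  2  0  1  2
G_B(26) = 2.
Combined Grundy value = 3 ⊕ 2 = 1.
A winning move leaves total XOR = 0, i.e. changes one component's Grundy value g to g ⊕ X where X is the current total.
Heap A: need g' = 3⊕1 = 2. Options: 7−1→G=2, 7−3→G=0, 7−6→G=1. Hits: 1.
Heap B: need g' = 2⊕1 = 3. Options: 26−1→G=1, 26−2→G=0, 26−4→G=1, 26−5→G=0. Hits: 0.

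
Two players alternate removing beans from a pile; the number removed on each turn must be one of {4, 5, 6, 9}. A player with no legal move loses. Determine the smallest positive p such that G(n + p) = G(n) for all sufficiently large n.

13

G(0) = 0
G(1) = mex{} = 0
G(2) = mex{} = 0
G(3) = mex{} = 0
G(4) = mex{0} = 1
G(5) = mex{0,0} = 1
G(6) = mex{0,0,0} = 1
G(7) = mex{0,0,0} = 1
G(8) = mex{1,0,0} = 2
G(9) = mex{1,1,0,0} = 2
G(10) = mex{1,1,1,0} = 2
G(11) = mex{1,1,1,0} = 2
G(12) = mex{2,1,1,0} = 3
G(13) = mex{2,2,1,1} = 0
G(14) = mex{2,2,2,1} = 0
G(15) = mex{2,2,2,1} = 0
G(16) = mex{3,2,2,1} = 0
G(17) = mex{0,3,2,2} = 1
G(18) = mex{0,0,3,2} = 1
G(19) = mex{0,0,0,2} = 1
G(20) = mex{0,0,0,2} = 1
G(21) = mex{1,0,0,3} = 2
G(22) = mex{1,1,0,0} = 2
G(23) = mex{1,1,1,0} = 2
G(24) = mex{1,1,1,0} = 2
G(25) = mex{2,1,1,0} = 3
G(26) = mex{2,2,1,1} = 0
G(27) = mex{2,2,2,1} = 0
G(n+13) = G(n) holds for n = 0,…,8 (a full window of length max(S) = 9), so the sequence is purely periodic with period 13.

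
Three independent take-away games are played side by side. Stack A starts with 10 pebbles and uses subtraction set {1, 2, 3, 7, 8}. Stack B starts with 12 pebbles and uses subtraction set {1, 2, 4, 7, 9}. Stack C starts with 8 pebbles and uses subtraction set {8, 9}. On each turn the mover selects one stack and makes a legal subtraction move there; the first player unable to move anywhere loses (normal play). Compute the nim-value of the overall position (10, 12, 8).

Stack A, S = {1, 2, 3, 7, 8}:
G(0) = 0
G(1) = mex{0} = 1
G(2) = mex{1,0} = 2
G(3) = mex{2,1,0} = 3
G(4) = mex{3,2,1} = 0
G(5) = mex{0,3,2} = 1
G(6) = mex{1,0,3} = 2
G(7) = mex{2,1,0,0} = 3
G(8) = mex{3,2,1,1,0} = 4
G(9) = mex{4,3,2,2,1} = 0
G(10) = mex{0,4,3,3,2} = 1
G_A(10) = 1.
Stack B, S = {1, 2, 4, 7, 9}:
n :  0  1  2  3  4  5  6  7  8  9 10 11 12
G :  0  1  2  0  1  2  0  1  2  3  4  0  1
G_B(12) = 1.
Stack C, S = {8, 9}:
G(0) = 0
G(1) = mex{} = 0
G(2) = mex{} = 0
G(3) = mex{} = 0
G(4) = mex{} = 0
G(5) = mex{} = 0
G(6) = mex{} = 0
G(7) = mex{} = 0
G(8) = mex{0} = 1
G_C(8) = 1.
Combined Grundy value = 1 ⊕ 1 ⊕ 1 = 1.

1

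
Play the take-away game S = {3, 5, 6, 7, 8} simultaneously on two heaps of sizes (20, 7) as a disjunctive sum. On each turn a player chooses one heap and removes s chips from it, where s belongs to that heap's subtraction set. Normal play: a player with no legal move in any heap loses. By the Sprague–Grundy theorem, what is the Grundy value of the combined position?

All heaps use S = {3, 5, 6, 7, 8}:
G(0) = 0
G(1) = mex{} = 0
G(2) = mex{} = 0
G(3) = mex{0} = 1
G(4) = mex{0} = 1
G(5) = mex{0,0} = 1
G(6) = mex{1,0,0} = 2
G(7) = mex{1,0,0,0} = 2
G(8) = mex{1,1,0,0,0} = 2
G(9) = mex{2,1,1,0,0} = 3
G(10) = mex{2,1,1,1,0} = 3
G(11) = mex{2,2,1,1,1} = 0
G(12) = mex{3,2,2,1,1} = 0
G(13) = mex{3,2,2,2,1} = 0
G(14) = mex{0,3,2,2,2} = 1
G(15) = mex{0,3,3,2,2} = 1
G(16) = mex{0,0,3,3,2} = 1
G(17) = mex{1,0,0,3,3} = 2
G(18) = mex{1,0,0,0,3} = 2
G(19) = mex{1,1,0,0,0} = 2
G(20) = mex{2,1,1,0,0} = 3
Heap A: G(20) = 3.
Heap B: G(7) = 2.
Combined Grundy value = 3 ⊕ 2 = 1.

1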